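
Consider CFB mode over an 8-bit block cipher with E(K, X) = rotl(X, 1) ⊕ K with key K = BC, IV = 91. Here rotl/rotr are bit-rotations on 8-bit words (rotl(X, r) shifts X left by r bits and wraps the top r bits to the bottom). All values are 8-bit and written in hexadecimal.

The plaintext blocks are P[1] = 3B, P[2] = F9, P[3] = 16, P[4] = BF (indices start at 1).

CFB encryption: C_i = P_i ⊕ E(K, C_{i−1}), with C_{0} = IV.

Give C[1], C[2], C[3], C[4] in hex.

C[1] = A4, C[2] = 0C, C[3] = B2, C[4] = 66

C[1]: E(K, 91) = 9F; 3B ⊕ 9F = A4.
C[2]: E(K, A4) = F5; F9 ⊕ F5 = 0C.
C[3]: E(K, 0C) = A4; 16 ⊕ A4 = B2.
C[4]: E(K, B2) = D9; BF ⊕ D9 = 66.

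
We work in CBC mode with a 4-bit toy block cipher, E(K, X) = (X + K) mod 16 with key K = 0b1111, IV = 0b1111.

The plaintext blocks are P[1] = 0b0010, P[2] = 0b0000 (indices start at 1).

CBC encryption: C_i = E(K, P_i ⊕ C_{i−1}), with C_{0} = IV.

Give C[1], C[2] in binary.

C[1]: P[1] ⊕ 0b1111 = 0b1101; E(K, 0b1101) = 0b1100.
C[2]: P[2] ⊕ 0b1100 = 0b1100; E(K, 0b1100) = 0b1011.

C[1] = 0b1100, C[2] = 0b1011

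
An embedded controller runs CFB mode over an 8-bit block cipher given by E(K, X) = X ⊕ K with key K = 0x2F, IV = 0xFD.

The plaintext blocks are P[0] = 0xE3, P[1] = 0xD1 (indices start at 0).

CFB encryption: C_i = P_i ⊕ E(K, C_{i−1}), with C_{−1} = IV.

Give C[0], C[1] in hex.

C[0]: E(K, 0xFD) = 0xD2; 0xE3 ⊕ 0xD2 = 0x31.
C[1]: E(K, 0x31) = 0x1E; 0xD1 ⊕ 0x1E = 0xCF.

C[0] = 0x31, C[1] = 0xCF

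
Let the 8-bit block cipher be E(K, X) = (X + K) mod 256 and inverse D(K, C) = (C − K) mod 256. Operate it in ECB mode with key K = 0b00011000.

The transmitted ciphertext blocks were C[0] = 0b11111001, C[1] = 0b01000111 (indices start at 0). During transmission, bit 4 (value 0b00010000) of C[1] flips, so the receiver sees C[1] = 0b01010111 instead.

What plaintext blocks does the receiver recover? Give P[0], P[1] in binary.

ECB decryption: P_i = D(K, C_i).
Only C[1] changed, to 0b01010111. In ECB, a change in C_i affects only P_i. Decrypting the received ciphertext:
P[0]: D(K, 0b11111001) = 0b11100001.
P[1]: D(K, 0b01010111) = 0b00111111.
Blocks that differ from the original plaintext: P[1].

P[0] = 0b11100001, P[1] = 0b00111111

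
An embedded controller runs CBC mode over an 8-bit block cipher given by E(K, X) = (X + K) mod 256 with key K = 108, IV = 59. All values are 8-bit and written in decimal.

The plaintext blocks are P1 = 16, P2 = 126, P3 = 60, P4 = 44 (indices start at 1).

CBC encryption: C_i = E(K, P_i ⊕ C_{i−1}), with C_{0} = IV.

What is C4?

C4 = 101

C1: P1 ⊕ 59 = 43; E(K, 43) = 151.
C2: P2 ⊕ 151 = 233; E(K, 233) = 85.
C3: P3 ⊕ 85 = 105; E(K, 105) = 213.
C4: P4 ⊕ 213 = 249; E(K, 249) = 101.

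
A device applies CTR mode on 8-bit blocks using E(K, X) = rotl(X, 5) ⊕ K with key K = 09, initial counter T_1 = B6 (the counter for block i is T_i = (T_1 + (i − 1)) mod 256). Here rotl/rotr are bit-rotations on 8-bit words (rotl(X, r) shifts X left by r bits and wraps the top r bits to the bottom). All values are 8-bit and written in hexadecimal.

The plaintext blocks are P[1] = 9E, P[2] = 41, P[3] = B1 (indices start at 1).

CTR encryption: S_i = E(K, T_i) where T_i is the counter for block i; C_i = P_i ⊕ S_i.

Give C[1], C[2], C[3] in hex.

C[1] = 41, C[2] = BE, C[3] = AF

C[1]: T = B6, S = E(K, T) = DF; 9E ⊕ DF = 41.
C[2]: T = B7, S = E(K, T) = FF; 41 ⊕ FF = BE.
C[3]: T = B8, S = E(K, T) = 1E; B1 ⊕ 1E = AF.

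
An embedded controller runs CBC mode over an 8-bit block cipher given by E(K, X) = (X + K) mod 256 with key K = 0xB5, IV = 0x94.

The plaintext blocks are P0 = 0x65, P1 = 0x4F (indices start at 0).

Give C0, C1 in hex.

CBC encryption: C_i = E(K, P_i ⊕ C_{i−1}), with C_{−1} = IV.
C0: P0 ⊕ 0x94 = 0xF1; E(K, 0xF1) = 0xA6.
C1: P1 ⊕ 0xA6 = 0xE9; E(K, 0xE9) = 0x9E.

C0 = 0xA6, C1 = 0x9E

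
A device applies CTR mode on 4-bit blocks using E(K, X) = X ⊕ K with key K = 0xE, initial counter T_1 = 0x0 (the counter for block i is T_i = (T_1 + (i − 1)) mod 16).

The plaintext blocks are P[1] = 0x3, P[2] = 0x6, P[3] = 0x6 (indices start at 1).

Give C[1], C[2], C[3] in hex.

C[1] = 0xD, C[2] = 0x9, C[3] = 0xA

CTR encryption: S_i = E(K, T_i) where T_i is the counter for block i; C_i = P_i ⊕ S_i.
C[1]: T = 0x0, S = E(K, T) = 0xE; 0x3 ⊕ 0xE = 0xD.
C[2]: T = 0x1, S = E(K, T) = 0xF; 0x6 ⊕ 0xF = 0x9.
C[3]: T = 0x2, S = E(K, T) = 0xC; 0x6 ⊕ 0xC = 0xA.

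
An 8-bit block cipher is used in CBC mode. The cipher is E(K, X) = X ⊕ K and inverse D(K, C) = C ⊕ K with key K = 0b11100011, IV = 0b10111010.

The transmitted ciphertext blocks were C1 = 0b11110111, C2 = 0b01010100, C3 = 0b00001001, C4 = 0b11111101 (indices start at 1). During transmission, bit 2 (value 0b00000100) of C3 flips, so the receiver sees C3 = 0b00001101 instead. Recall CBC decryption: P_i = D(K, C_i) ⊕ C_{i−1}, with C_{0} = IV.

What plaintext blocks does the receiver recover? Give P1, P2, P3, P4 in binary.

P1 = 0b10101110, P2 = 0b01000000, P3 = 0b10111010, P4 = 0b00010011

Only C3 changed, to 0b00001101. In CBC, a change in C_i garbles P_i and flips the same bit in P_{i+1}. Decrypting the received ciphertext:
P1: D(K, 0b11110111) = 0b00010100; 0b00010100 ⊕ 0b10111010 = 0b10101110.
P2: D(K, 0b01010100) = 0b10110111; 0b10110111 ⊕ 0b11110111 = 0b01000000.
P3: D(K, 0b00001101) = 0b11101110; 0b11101110 ⊕ 0b01010100 = 0b10111010.
P4: D(K, 0b11111101) = 0b00011110; 0b00011110 ⊕ 0b00001101 = 0b00010011.
Blocks that differ from the original plaintext: P3, P4.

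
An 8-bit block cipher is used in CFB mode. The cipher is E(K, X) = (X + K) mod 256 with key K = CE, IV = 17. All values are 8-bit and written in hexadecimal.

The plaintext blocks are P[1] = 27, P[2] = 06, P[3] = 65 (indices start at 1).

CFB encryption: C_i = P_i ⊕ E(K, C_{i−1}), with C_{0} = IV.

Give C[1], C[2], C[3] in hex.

C[1]: E(K, 17) = E5; 27 ⊕ E5 = C2.
C[2]: E(K, C2) = 90; 06 ⊕ 90 = 96.
C[3]: E(K, 96) = 64; 65 ⊕ 64 = 01.

C[1] = C2, C[2] = 96, C[3] = 01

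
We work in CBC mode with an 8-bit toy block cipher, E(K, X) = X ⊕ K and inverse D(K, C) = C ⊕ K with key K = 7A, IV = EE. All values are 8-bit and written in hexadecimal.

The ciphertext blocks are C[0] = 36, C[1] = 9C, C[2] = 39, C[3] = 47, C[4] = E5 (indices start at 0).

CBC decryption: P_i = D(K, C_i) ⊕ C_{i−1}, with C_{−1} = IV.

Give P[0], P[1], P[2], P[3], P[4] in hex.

P[0]: D(K, 36) = 4C; 4C ⊕ EE = A2.
P[1]: D(K, 9C) = E6; E6 ⊕ 36 = D0.
P[2]: D(K, 39) = 43; 43 ⊕ 9C = DF.
P[3]: D(K, 47) = 3D; 3D ⊕ 39 = 04.
P[4]: D(K, E5) = 9F; 9F ⊕ 47 = D8.

P[0] = A2, P[1] = D0, P[2] = DF, P[3] = 04, P[4] = D8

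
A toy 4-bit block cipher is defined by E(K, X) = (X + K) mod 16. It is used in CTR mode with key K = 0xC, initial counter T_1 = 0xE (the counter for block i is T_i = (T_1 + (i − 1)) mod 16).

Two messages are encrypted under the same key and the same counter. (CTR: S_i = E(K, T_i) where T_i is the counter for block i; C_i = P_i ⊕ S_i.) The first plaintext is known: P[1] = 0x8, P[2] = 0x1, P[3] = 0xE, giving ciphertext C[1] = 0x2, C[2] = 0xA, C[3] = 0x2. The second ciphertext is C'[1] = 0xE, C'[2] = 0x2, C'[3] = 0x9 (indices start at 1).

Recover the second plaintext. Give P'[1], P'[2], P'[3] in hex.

P'[1] = 0x4, P'[2] = 0x9, P'[3] = 0x5

In CTR with a reused counter, both messages share the same keystream S_i, so C_i ⊕ C'_i = P_i ⊕ P'_i and thus P'_i = P_i ⊕ C_i ⊕ C'_i.
P'[1]: 0x8 ⊕ 0x2 ⊕ 0xE = 0x4.
P'[2]: 0x1 ⊕ 0xA ⊕ 0x2 = 0x9.
P'[3]: 0xE ⊕ 0x2 ⊕ 0x9 = 0x5.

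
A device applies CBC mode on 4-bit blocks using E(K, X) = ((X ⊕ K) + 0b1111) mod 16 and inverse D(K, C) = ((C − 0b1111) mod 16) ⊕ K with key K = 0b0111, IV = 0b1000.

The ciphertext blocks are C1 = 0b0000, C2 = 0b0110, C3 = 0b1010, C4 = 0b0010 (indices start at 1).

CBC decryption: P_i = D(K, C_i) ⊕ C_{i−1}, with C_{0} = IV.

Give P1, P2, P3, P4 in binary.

P1: D(K, 0b0000) = 0b0110; 0b0110 ⊕ 0b1000 = 0b1110.
P2: D(K, 0b0110) = 0b0000; 0b0000 ⊕ 0b0000 = 0b0000.
P3: D(K, 0b1010) = 0b1100; 0b1100 ⊕ 0b0110 = 0b1010.
P4: D(K, 0b0010) = 0b0100; 0b0100 ⊕ 0b1010 = 0b1110.

P1 = 0b1110, P2 = 0b0000, P3 = 0b1010, P4 = 0b1110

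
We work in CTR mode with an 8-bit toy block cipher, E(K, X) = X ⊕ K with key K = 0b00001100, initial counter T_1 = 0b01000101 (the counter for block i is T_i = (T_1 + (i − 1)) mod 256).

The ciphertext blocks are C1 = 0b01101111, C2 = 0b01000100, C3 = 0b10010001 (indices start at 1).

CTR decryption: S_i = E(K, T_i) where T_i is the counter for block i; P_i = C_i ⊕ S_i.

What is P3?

P3 = 0b11011010

P3: T = 0b01000111, S = E(K, T) = 0b01001011; 0b10010001 ⊕ 0b01001011 = 0b11011010.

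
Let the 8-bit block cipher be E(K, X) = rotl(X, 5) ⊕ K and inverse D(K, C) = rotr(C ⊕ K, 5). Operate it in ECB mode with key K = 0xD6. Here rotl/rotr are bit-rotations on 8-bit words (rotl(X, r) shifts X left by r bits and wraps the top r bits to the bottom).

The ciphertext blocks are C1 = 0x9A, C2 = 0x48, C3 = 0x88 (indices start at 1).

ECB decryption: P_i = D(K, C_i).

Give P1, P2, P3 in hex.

P1 = 0x62, P2 = 0xF4, P3 = 0xF2

P1: D(K, 0x9A) = 0x62.
P2: D(K, 0x48) = 0xF4.
P3: D(K, 0x88) = 0xF2.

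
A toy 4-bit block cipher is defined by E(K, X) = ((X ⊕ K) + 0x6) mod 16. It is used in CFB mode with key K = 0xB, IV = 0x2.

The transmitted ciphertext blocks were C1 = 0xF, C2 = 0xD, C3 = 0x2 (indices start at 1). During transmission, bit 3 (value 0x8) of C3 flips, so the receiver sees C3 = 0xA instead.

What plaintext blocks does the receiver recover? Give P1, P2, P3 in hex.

CFB decryption: P_i = C_i ⊕ E(K, C_{i−1}), with C_{0} = IV.
Only C3 changed, to 0xA. In CFB, a change in C_i flips the same bit in P_i and garbles P_{i+1}. Decrypting the received ciphertext:
P1: E(K, 0x2) = 0xF; 0xF ⊕ 0xF = 0x0.
P2: E(K, 0xF) = 0xA; 0xD ⊕ 0xA = 0x7.
P3: E(K, 0xD) = 0xC; 0xA ⊕ 0xC = 0x6.
Blocks that differ from the original plaintext: P3.

P1 = 0x0, P2 = 0x7, P3 = 0x6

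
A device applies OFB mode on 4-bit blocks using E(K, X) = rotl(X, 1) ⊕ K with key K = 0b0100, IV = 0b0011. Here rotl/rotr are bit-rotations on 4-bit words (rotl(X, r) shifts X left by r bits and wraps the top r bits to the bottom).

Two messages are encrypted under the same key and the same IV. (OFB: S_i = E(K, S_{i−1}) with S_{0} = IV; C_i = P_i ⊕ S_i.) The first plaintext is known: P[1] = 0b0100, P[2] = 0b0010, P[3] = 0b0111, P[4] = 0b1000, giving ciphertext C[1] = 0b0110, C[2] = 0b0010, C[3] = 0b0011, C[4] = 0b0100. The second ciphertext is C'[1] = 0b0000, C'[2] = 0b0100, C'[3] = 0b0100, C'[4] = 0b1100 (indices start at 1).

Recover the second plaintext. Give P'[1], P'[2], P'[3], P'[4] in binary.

In OFB with a reused IV, both messages share the same keystream S_i, so C_i ⊕ C'_i = P_i ⊕ P'_i and thus P'_i = P_i ⊕ C_i ⊕ C'_i.
P'[1]: 0b0100 ⊕ 0b0110 ⊕ 0b0000 = 0b0010.
P'[2]: 0b0010 ⊕ 0b0010 ⊕ 0b0100 = 0b0100.
P'[3]: 0b0111 ⊕ 0b0011 ⊕ 0b0100 = 0b0000.
P'[4]: 0b1000 ⊕ 0b0100 ⊕ 0b1100 = 0b0000.

P'[1] = 0b0010, P'[2] = 0b0100, P'[3] = 0b0000, P'[4] = 0b0000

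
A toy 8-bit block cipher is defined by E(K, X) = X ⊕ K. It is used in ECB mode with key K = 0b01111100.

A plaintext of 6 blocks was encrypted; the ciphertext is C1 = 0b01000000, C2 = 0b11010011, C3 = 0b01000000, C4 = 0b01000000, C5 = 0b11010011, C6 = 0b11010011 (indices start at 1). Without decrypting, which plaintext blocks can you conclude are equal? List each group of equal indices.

ECB encrypts each block independently with the same key, so equal ciphertext blocks imply equal plaintext blocks.
C1 = C3 = C4 = 0b01000000, so P1 = P3 = P4.
C2 = C5 = C6 = 0b11010011, so P2 = P5 = P6.

P1 = P3 = P4; P2 = P5 = P6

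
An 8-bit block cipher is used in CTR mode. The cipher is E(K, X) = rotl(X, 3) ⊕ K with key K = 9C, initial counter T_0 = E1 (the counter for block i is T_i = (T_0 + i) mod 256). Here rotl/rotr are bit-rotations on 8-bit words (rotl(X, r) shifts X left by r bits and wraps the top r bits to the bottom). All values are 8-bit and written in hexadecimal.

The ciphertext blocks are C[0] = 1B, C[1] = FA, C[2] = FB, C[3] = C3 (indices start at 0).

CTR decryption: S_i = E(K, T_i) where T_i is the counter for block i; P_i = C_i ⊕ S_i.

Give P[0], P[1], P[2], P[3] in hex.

P[0] = 88, P[1] = 71, P[2] = 78, P[3] = 78

P[0]: T = E1, S = E(K, T) = 93; 1B ⊕ 93 = 88.
P[1]: T = E2, S = E(K, T) = 8B; FA ⊕ 8B = 71.
P[2]: T = E3, S = E(K, T) = 83; FB ⊕ 83 = 78.
P[3]: T = E4, S = E(K, T) = BB; C3 ⊕ BB = 78.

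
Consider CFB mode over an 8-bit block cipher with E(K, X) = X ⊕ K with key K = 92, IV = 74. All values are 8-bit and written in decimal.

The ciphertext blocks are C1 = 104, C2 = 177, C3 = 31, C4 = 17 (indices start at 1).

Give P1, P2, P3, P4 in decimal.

P1 = 126, P2 = 133, P3 = 242, P4 = 82

CFB decryption: P_i = C_i ⊕ E(K, C_{i−1}), with C_{0} = IV.
P1: E(K, 74) = 22; 104 ⊕ 22 = 126.
P2: E(K, 104) = 52; 177 ⊕ 52 = 133.
P3: E(K, 177) = 237; 31 ⊕ 237 = 242.
P4: E(K, 31) = 67; 17 ⊕ 67 = 82.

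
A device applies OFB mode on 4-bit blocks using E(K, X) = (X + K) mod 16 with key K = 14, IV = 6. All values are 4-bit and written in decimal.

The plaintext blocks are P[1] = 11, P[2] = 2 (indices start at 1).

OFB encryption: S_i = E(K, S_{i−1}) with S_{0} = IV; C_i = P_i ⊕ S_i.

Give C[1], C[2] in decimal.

C[1]: S = E(K, 6) = 4; 11 ⊕ 4 = 15.
C[2]: S = E(K, 4) = 2; 2 ⊕ 2 = 0.

C[1] = 15, C[2] = 0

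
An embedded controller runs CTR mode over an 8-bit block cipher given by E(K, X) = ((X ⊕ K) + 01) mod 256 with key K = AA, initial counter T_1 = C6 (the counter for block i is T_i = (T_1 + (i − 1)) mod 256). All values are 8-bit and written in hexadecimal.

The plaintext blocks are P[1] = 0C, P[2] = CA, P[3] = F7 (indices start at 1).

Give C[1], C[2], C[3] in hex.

CTR encryption: S_i = E(K, T_i) where T_i is the counter for block i; C_i = P_i ⊕ S_i.
C[1]: T = C6, S = E(K, T) = 6D; 0C ⊕ 6D = 61.
C[2]: T = C7, S = E(K, T) = 6E; CA ⊕ 6E = A4.
C[3]: T = C8, S = E(K, T) = 63; F7 ⊕ 63 = 94.

C[1] = 61, C[2] = A4, C[3] = 94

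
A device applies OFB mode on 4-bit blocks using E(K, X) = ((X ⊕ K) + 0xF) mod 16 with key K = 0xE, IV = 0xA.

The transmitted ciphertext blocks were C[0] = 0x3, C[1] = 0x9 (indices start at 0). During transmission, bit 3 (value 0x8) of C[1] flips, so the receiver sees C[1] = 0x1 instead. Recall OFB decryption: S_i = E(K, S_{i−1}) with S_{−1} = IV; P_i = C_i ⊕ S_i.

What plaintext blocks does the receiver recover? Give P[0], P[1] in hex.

Only C[1] changed, to 0x1. In OFB, a change in C_i flips the same bit in P_i only; the keystream is unaffected. Decrypting the received ciphertext:
P[0]: S = E(K, 0xA) = 0x3; 0x3 ⊕ 0x3 = 0x0.
P[1]: S = E(K, 0x3) = 0xC; 0x1 ⊕ 0xC = 0xD.
Blocks that differ from the original plaintext: P[1].

P[0] = 0x0, P[1] = 0xD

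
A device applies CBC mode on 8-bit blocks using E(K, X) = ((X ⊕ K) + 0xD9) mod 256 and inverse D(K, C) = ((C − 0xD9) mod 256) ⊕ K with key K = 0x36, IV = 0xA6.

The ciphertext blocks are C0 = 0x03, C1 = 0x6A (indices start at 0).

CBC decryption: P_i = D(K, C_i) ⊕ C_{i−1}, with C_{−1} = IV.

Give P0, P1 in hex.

P0: D(K, 0x03) = 0x1C; 0x1C ⊕ 0xA6 = 0xBA.
P1: D(K, 0x6A) = 0xA7; 0xA7 ⊕ 0x03 = 0xA4.

P0 = 0xBA, P1 = 0xA4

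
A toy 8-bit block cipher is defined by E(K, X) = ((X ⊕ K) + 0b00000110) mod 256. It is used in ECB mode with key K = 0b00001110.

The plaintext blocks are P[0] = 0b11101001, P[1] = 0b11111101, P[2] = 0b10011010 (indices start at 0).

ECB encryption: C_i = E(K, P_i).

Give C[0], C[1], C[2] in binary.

C[0]: E(K, 0b11101001) = 0b11101101.
C[1]: E(K, 0b11111101) = 0b11111001.
C[2]: E(K, 0b10011010) = 0b10011010.

C[0] = 0b11101101, C[1] = 0b11111001, C[2] = 0b10011010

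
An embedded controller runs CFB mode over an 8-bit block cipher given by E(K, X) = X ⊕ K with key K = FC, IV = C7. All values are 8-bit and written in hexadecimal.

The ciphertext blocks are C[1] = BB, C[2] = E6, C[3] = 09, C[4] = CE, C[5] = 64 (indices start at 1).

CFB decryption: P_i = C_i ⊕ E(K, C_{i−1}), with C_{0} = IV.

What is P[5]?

P[5]: E(K, CE) = 32; 64 ⊕ 32 = 56.

P[5] = 56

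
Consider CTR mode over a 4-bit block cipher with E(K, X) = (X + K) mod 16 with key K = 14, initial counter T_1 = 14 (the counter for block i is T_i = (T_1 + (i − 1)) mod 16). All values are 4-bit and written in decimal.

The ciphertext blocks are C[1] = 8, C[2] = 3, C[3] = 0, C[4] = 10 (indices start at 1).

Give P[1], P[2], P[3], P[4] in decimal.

CTR decryption: S_i = E(K, T_i) where T_i is the counter for block i; P_i = C_i ⊕ S_i.
P[1]: T = 14, S = E(K, T) = 12; 8 ⊕ 12 = 4.
P[2]: T = 15, S = E(K, T) = 13; 3 ⊕ 13 = 14.
P[3]: T = 0, S = E(K, T) = 14; 0 ⊕ 14 = 14.
P[4]: T = 1, S = E(K, T) = 15; 10 ⊕ 15 = 5.

P[1] = 4, P[2] = 14, P[3] = 14, P[4] = 5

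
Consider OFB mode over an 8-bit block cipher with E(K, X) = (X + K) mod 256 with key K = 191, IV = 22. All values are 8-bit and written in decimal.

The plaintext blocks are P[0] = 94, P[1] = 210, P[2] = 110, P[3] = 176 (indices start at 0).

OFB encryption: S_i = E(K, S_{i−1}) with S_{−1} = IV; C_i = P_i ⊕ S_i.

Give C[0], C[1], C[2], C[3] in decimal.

C[0] = 139, C[1] = 70, C[2] = 61, C[3] = 162

C[0]: S = E(K, 22) = 213; 94 ⊕ 213 = 139.
C[1]: S = E(K, 213) = 148; 210 ⊕ 148 = 70.
C[2]: S = E(K, 148) = 83; 110 ⊕ 83 = 61.
C[3]: S = E(K, 83) = 18; 176 ⊕ 18 = 162.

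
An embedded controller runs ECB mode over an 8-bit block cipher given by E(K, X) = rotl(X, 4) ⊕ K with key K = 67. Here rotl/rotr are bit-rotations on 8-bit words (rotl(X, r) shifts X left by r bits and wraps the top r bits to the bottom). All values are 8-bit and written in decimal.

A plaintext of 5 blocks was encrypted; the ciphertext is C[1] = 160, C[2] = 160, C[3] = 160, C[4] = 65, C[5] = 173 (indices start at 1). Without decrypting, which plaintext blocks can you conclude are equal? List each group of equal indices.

ECB encrypts each block independently with the same key, so equal ciphertext blocks imply equal plaintext blocks.
C[1] = C[2] = C[3] = 160, so P[1] = P[2] = P[3].

P[1] = P[2] = P[3]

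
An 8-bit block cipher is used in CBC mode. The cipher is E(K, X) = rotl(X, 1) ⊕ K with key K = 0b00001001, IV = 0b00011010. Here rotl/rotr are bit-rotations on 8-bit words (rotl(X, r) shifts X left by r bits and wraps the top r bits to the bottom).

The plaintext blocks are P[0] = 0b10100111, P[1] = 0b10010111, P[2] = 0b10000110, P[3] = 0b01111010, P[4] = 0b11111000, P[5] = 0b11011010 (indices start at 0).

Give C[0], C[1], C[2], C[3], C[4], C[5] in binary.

CBC encryption: C_i = E(K, P_i ⊕ C_{i−1}), with C_{−1} = IV.
C[0]: P[0] ⊕ 0b00011010 = 0b10111101; E(K, 0b10111101) = 0b01110010.
C[1]: P[1] ⊕ 0b01110010 = 0b11100101; E(K, 0b11100101) = 0b11000010.
C[2]: P[2] ⊕ 0b11000010 = 0b01000100; E(K, 0b01000100) = 0b10000001.
C[3]: P[3] ⊕ 0b10000001 = 0b11111011; E(K, 0b11111011) = 0b11111110.
C[4]: P[4] ⊕ 0b11111110 = 0b00000110; E(K, 0b00000110) = 0b00000101.
C[5]: P[5] ⊕ 0b00000101 = 0b11011111; E(K, 0b11011111) = 0b10110110.

C[0] = 0b01110010, C[1] = 0b11000010, C[2] = 0b10000001, C[3] = 0b11111110, C[4] = 0b00000101, C[5] = 0b10110110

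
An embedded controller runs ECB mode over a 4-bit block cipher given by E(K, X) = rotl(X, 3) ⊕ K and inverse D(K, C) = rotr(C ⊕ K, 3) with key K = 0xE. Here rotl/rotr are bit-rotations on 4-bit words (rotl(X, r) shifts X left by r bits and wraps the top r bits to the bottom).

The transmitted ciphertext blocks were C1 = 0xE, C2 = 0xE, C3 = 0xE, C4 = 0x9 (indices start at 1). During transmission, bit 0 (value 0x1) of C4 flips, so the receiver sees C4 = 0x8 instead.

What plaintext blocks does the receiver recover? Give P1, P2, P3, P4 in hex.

ECB decryption: P_i = D(K, C_i).
Only C4 changed, to 0x8. In ECB, a change in C_i affects only P_i. Decrypting the received ciphertext:
P1: D(K, 0xE) = 0x0.
P2: D(K, 0xE) = 0x0.
P3: D(K, 0xE) = 0x0.
P4: D(K, 0x8) = 0xC.
Blocks that differ from the original plaintext: P4.

P1 = 0x0, P2 = 0x0, P3 = 0x0, P4 = 0xC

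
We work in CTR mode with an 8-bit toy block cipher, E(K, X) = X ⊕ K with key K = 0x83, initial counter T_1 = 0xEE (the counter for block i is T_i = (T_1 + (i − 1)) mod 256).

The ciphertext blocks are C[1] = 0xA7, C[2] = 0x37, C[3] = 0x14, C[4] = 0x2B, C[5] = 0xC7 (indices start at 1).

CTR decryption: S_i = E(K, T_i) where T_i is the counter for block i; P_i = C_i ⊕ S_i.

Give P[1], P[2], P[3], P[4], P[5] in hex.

P[1] = 0xCA, P[2] = 0x5B, P[3] = 0x67, P[4] = 0x59, P[5] = 0xB6

P[1]: T = 0xEE, S = E(K, T) = 0x6D; 0xA7 ⊕ 0x6D = 0xCA.
P[2]: T = 0xEF, S = E(K, T) = 0x6C; 0x37 ⊕ 0x6C = 0x5B.
P[3]: T = 0xF0, S = E(K, T) = 0x73; 0x14 ⊕ 0x73 = 0x67.
P[4]: T = 0xF1, S = E(K, T) = 0x72; 0x2B ⊕ 0x72 = 0x59.
P[5]: T = 0xF2, S = E(K, T) = 0x71; 0xC7 ⊕ 0x71 = 0xB6.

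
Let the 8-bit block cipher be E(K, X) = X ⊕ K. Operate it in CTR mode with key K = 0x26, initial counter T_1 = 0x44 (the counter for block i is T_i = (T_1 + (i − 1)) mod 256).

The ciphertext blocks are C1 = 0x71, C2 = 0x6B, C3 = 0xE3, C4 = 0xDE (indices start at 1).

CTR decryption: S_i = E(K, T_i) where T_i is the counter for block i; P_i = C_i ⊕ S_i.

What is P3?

P3 = 0x83

P3: T = 0x46, S = E(K, T) = 0x60; 0xE3 ⊕ 0x60 = 0x83.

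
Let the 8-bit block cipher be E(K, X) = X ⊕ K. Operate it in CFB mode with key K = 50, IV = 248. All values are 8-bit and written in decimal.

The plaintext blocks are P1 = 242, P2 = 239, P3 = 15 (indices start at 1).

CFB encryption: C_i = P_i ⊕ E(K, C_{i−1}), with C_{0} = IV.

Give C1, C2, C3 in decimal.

C1: E(K, 248) = 202; 242 ⊕ 202 = 56.
C2: E(K, 56) = 10; 239 ⊕ 10 = 229.
C3: E(K, 229) = 215; 15 ⊕ 215 = 216.

C1 = 56, C2 = 229, C3 = 216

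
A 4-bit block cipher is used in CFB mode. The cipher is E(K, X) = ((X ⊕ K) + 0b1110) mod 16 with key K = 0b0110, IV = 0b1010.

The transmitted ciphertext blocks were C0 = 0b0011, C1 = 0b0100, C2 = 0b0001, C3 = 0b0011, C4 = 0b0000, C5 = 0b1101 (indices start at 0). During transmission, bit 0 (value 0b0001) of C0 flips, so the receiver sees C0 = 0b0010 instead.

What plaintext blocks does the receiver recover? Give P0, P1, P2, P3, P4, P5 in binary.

CFB decryption: P_i = C_i ⊕ E(K, C_{i−1}), with C_{−1} = IV.
Only C0 changed, to 0b0010. In CFB, a change in C_i flips the same bit in P_i and garbles P_{i+1}. Decrypting the received ciphertext:
P0: E(K, 0b1010) = 0b1010; 0b0010 ⊕ 0b1010 = 0b1000.
P1: E(K, 0b0010) = 0b0010; 0b0100 ⊕ 0b0010 = 0b0110.
P2: E(K, 0b0100) = 0b0000; 0b0001 ⊕ 0b0000 = 0b0001.
P3: E(K, 0b0001) = 0b0101; 0b0011 ⊕ 0b0101 = 0b0110.
P4: E(K, 0b0011) = 0b0011; 0b0000 ⊕ 0b0011 = 0b0011.
P5: E(K, 0b0000) = 0b0100; 0b1101 ⊕ 0b0100 = 0b1001.
Blocks that differ from the original plaintext: P0, P1.

P0 = 0b1000, P1 = 0b0110, P2 = 0b0001, P3 = 0b0110, P4 = 0b0011, P5 = 0b1001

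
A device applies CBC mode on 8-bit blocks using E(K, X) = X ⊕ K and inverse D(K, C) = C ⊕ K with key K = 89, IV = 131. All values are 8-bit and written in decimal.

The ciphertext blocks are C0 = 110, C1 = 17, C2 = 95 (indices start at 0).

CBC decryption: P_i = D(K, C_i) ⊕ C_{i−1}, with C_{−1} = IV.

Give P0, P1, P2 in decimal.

P0 = 180, P1 = 38, P2 = 23

P0: D(K, 110) = 55; 55 ⊕ 131 = 180.
P1: D(K, 17) = 72; 72 ⊕ 110 = 38.
P2: D(K, 95) = 6; 6 ⊕ 17 = 23.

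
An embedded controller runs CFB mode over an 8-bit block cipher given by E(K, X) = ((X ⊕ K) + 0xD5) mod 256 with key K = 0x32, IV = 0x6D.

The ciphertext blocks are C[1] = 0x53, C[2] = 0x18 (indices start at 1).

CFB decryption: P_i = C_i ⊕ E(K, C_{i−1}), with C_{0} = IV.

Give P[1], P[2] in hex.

P[1] = 0x67, P[2] = 0x2E

P[1]: E(K, 0x6D) = 0x34; 0x53 ⊕ 0x34 = 0x67.
P[2]: E(K, 0x53) = 0x36; 0x18 ⊕ 0x36 = 0x2E.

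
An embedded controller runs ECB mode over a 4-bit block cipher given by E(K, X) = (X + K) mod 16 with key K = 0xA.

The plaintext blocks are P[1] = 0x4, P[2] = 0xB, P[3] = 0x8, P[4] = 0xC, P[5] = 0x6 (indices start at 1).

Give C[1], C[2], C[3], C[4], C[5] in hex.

C[1] = 0xE, C[2] = 0x5, C[3] = 0x2, C[4] = 0x6, C[5] = 0x0

ECB encryption: C_i = E(K, P_i).
C[1]: E(K, 0x4) = 0xE.
C[2]: E(K, 0xB) = 0x5.
C[3]: E(K, 0x8) = 0x2.
C[4]: E(K, 0xC) = 0x6.
C[5]: E(K, 0x6) = 0x0.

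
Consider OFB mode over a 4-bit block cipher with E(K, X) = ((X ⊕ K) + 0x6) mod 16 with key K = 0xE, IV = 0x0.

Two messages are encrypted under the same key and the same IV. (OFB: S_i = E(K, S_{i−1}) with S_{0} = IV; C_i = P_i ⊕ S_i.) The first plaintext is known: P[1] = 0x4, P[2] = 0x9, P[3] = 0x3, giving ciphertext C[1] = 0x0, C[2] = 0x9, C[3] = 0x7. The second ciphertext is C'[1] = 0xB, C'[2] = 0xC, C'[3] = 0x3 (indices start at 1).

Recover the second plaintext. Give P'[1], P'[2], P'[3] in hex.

P'[1] = 0xF, P'[2] = 0xC, P'[3] = 0x7

In OFB with a reused IV, both messages share the same keystream S_i, so C_i ⊕ C'_i = P_i ⊕ P'_i and thus P'_i = P_i ⊕ C_i ⊕ C'_i.
P'[1]: 0x4 ⊕ 0x0 ⊕ 0xB = 0xF.
P'[2]: 0x9 ⊕ 0x9 ⊕ 0xC = 0xC.
P'[3]: 0x3 ⊕ 0x7 ⊕ 0x3 = 0x7.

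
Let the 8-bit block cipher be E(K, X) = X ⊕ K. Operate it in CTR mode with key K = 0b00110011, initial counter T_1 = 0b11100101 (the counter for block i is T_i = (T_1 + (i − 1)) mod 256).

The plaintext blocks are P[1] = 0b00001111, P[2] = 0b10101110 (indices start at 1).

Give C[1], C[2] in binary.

C[1] = 0b11011001, C[2] = 0b01111011

CTR encryption: S_i = E(K, T_i) where T_i is the counter for block i; C_i = P_i ⊕ S_i.
C[1]: T = 0b11100101, S = E(K, T) = 0b11010110; 0b00001111 ⊕ 0b11010110 = 0b11011001.
C[2]: T = 0b11100110, S = E(K, T) = 0b11010101; 0b10101110 ⊕ 0b11010101 = 0b01111011.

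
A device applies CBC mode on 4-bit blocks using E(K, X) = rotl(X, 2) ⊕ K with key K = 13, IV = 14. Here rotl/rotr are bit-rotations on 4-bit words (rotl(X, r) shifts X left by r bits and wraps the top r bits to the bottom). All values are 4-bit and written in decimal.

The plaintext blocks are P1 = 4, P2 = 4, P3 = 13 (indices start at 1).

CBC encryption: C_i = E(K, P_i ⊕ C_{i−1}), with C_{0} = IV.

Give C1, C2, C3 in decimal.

C1: P1 ⊕ 14 = 10; E(K, 10) = 7.
C2: P2 ⊕ 7 = 3; E(K, 3) = 1.
C3: P3 ⊕ 1 = 12; E(K, 12) = 14.

C1 = 7, C2 = 1, C3 = 14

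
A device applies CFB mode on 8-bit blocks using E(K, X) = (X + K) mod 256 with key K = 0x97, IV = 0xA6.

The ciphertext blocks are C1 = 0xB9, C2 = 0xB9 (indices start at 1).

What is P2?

CFB decryption: P_i = C_i ⊕ E(K, C_{i−1}), with C_{0} = IV.
P2: E(K, 0xB9) = 0x50; 0xB9 ⊕ 0x50 = 0xE9.

P2 = 0xE9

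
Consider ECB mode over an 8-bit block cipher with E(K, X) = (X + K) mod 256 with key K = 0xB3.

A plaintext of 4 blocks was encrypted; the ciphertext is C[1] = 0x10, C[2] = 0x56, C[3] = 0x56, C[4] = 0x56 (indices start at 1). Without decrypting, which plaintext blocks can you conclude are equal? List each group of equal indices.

ECB encrypts each block independently with the same key, so equal ciphertext blocks imply equal plaintext blocks.
C[2] = C[3] = C[4] = 0x56, so P[2] = P[3] = P[4].

P[2] = P[3] = P[4]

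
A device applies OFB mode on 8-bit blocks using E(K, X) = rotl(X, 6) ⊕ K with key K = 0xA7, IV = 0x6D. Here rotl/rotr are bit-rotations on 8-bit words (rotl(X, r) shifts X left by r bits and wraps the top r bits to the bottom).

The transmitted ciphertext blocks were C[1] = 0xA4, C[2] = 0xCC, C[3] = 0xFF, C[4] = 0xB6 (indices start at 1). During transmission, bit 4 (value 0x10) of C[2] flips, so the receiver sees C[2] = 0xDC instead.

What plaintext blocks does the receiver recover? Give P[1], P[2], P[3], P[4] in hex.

OFB decryption: S_i = E(K, S_{i−1}) with S_{0} = IV; P_i = C_i ⊕ S_i.
Only C[2] changed, to 0xDC. In OFB, a change in C_i flips the same bit in P_i only; the keystream is unaffected. Decrypting the received ciphertext:
P[1]: S = E(K, 0x6D) = 0xFC; 0xA4 ⊕ 0xFC = 0x58.
P[2]: S = E(K, 0xFC) = 0x98; 0xDC ⊕ 0x98 = 0x44.
P[3]: S = E(K, 0x98) = 0x81; 0xFF ⊕ 0x81 = 0x7E.
P[4]: S = E(K, 0x81) = 0xC7; 0xB6 ⊕ 0xC7 = 0x71.
Blocks that differ from the original plaintext: P[2].

P[1] = 0x58, P[2] = 0x44, P[3] = 0x7E, P[4] = 0x71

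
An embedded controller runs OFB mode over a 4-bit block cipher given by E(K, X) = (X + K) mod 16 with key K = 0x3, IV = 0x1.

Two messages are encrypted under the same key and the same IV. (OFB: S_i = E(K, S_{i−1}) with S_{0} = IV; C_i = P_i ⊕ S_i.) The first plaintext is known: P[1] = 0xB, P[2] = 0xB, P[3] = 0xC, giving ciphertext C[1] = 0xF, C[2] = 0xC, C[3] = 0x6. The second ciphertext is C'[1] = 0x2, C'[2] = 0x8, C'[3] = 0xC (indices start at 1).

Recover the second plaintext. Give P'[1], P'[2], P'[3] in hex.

P'[1] = 0x6, P'[2] = 0xF, P'[3] = 0x6

In OFB with a reused IV, both messages share the same keystream S_i, so C_i ⊕ C'_i = P_i ⊕ P'_i and thus P'_i = P_i ⊕ C_i ⊕ C'_i.
P'[1]: 0xB ⊕ 0xF ⊕ 0x2 = 0x6.
P'[2]: 0xB ⊕ 0xC ⊕ 0x8 = 0xF.
P'[3]: 0xC ⊕ 0x6 ⊕ 0xC = 0x6.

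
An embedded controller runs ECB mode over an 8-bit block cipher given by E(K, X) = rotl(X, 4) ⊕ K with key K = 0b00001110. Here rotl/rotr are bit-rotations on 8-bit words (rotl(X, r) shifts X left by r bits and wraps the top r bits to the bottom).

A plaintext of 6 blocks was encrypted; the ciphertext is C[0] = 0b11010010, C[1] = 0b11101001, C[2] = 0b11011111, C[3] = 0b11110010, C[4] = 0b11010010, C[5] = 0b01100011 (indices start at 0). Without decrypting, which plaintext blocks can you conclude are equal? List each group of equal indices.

ECB encrypts each block independently with the same key, so equal ciphertext blocks imply equal plaintext blocks.
C[0] = C[4] = 0b11010010, so P[0] = P[4].

P[0] = P[4]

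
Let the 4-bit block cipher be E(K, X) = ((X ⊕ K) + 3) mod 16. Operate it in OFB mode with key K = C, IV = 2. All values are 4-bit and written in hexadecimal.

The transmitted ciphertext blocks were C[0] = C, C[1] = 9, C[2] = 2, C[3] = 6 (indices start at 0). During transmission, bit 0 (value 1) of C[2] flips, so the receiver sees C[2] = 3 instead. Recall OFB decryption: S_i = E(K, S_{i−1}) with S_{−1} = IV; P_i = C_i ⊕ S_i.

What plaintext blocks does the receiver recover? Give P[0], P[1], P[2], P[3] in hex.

Only C[2] changed, to 3. In OFB, a change in C_i flips the same bit in P_i only; the keystream is unaffected. Decrypting the received ciphertext:
P[0]: S = E(K, 2) = 1; C ⊕ 1 = D.
P[1]: S = E(K, 1) = 0; 9 ⊕ 0 = 9.
P[2]: S = E(K, 0) = F; 3 ⊕ F = C.
P[3]: S = E(K, F) = 6; 6 ⊕ 6 = 0.
Blocks that differ from the original plaintext: P[2].

P[0] = D, P[1] = 9, P[2] = C, P[3] = 0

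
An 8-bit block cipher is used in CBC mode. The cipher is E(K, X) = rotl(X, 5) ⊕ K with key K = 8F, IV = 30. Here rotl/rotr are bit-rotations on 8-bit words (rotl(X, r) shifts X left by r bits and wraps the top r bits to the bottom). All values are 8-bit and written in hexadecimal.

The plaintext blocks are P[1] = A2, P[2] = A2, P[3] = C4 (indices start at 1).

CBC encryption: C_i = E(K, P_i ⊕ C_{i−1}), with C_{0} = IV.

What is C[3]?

C[3] = 1B

C[1]: P[1] ⊕ 30 = 92; E(K, 92) = DD.
C[2]: P[2] ⊕ DD = 7F; E(K, 7F) = 60.
C[3]: P[3] ⊕ 60 = A4; E(K, A4) = 1B.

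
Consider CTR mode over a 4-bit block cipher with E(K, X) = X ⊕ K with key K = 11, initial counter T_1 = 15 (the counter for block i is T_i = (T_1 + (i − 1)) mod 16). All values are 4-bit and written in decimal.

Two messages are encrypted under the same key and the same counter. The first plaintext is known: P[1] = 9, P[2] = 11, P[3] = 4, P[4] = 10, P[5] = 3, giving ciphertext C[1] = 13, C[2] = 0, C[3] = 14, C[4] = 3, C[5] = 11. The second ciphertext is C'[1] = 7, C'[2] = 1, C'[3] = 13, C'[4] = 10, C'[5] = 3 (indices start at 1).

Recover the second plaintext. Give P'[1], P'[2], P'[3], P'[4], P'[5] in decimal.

P'[1] = 3, P'[2] = 10, P'[3] = 7, P'[4] = 3, P'[5] = 11

In CTR with a reused counter, both messages share the same keystream S_i, so C_i ⊕ C'_i = P_i ⊕ P'_i and thus P'_i = P_i ⊕ C_i ⊕ C'_i.
P'[1]: 9 ⊕ 13 ⊕ 7 = 3.
P'[2]: 11 ⊕ 0 ⊕ 1 = 10.
P'[3]: 4 ⊕ 14 ⊕ 13 = 7.
P'[4]: 10 ⊕ 3 ⊕ 10 = 3.
P'[5]: 3 ⊕ 11 ⊕ 3 = 11.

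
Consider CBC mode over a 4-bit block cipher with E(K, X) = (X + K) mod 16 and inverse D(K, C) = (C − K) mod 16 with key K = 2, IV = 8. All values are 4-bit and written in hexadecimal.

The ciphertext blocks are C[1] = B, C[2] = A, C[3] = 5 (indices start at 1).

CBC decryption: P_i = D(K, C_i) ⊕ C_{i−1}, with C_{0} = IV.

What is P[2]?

P[2]: D(K, A) = 8; 8 ⊕ B = 3.

P[2] = 3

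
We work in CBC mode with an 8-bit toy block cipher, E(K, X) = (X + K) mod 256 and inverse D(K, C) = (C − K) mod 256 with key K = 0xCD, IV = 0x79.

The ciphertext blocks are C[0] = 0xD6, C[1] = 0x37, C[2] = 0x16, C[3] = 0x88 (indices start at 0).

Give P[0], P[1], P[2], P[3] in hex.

P[0] = 0x70, P[1] = 0xBC, P[2] = 0x7E, P[3] = 0xAD

CBC decryption: P_i = D(K, C_i) ⊕ C_{i−1}, with C_{−1} = IV.
P[0]: D(K, 0xD6) = 0x09; 0x09 ⊕ 0x79 = 0x70.
P[1]: D(K, 0x37) = 0x6A; 0x6A ⊕ 0xD6 = 0xBC.
P[2]: D(K, 0x16) = 0x49; 0x49 ⊕ 0x37 = 0x7E.
P[3]: D(K, 0x88) = 0xBB; 0xBB ⊕ 0x16 = 0xAD.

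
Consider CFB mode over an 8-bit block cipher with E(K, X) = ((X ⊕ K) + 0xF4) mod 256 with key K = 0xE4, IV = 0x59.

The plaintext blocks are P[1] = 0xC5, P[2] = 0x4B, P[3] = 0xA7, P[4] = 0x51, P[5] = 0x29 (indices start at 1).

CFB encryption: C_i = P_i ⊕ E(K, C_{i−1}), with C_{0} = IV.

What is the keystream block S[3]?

C[1]: E(K, 0x59) = 0xB1; 0xC5 ⊕ 0xB1 = 0x74.
C[2]: E(K, 0x74) = 0x84; 0x4B ⊕ 0x84 = 0xCF.
C[3]: E(K, 0xCF) = 0x1F; 0xA7 ⊕ 0x1F = 0xB8.
So S[3] = 0x1F.

0x1F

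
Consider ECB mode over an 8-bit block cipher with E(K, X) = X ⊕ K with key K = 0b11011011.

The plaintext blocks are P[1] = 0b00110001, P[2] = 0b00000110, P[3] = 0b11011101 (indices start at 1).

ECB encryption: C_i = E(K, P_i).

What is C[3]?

C[3]: E(K, 0b11011101) = 0b00000110.

C[3] = 0b00000110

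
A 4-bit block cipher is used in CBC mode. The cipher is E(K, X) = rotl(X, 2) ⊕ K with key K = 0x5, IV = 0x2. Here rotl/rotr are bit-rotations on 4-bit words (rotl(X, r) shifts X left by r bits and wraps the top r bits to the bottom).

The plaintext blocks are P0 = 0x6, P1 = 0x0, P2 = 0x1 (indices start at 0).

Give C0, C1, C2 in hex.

CBC encryption: C_i = E(K, P_i ⊕ C_{i−1}), with C_{−1} = IV.
C0: P0 ⊕ 0x2 = 0x4; E(K, 0x4) = 0x4.
C1: P1 ⊕ 0x4 = 0x4; E(K, 0x4) = 0x4.
C2: P2 ⊕ 0x4 = 0x5; E(K, 0x5) = 0x0.

C0 = 0x4, C1 = 0x4, C2 = 0x0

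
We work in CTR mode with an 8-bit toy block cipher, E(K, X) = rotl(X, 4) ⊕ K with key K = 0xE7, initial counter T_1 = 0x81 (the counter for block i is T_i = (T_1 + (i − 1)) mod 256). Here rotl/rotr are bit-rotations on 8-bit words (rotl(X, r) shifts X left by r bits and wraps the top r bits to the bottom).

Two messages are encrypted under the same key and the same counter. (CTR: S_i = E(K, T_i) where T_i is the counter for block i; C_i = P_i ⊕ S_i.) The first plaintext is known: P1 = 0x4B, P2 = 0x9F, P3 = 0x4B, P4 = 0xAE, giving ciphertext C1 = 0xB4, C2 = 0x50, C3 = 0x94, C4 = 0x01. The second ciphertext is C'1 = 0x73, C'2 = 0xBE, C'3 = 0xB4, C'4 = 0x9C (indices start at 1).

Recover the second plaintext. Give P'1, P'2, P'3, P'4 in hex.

In CTR with a reused counter, both messages share the same keystream S_i, so C_i ⊕ C'_i = P_i ⊕ P'_i and thus P'_i = P_i ⊕ C_i ⊕ C'_i.
P'1: 0x4B ⊕ 0xB4 ⊕ 0x73 = 0x8C.
P'2: 0x9F ⊕ 0x50 ⊕ 0xBE = 0x71.
P'3: 0x4B ⊕ 0x94 ⊕ 0xB4 = 0x6B.
P'4: 0xAE ⊕ 0x01 ⊕ 0x9C = 0x33.

P'1 = 0x8C, P'2 = 0x71, P'3 = 0x6B, P'4 = 0x33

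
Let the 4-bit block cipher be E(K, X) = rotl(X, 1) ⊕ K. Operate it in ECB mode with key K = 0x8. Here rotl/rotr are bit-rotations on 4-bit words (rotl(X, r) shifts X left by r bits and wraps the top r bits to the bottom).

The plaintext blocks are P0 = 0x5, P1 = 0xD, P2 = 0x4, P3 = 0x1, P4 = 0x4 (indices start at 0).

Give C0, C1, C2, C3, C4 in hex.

ECB encryption: C_i = E(K, P_i).
C0: E(K, 0x5) = 0x2.
C1: E(K, 0xD) = 0x3.
C2: E(K, 0x4) = 0x0.
C3: E(K, 0x1) = 0xA.
C4: E(K, 0x4) = 0x0.

C0 = 0x2, C1 = 0x3, C2 = 0x0, C3 = 0xA, C4 = 0x0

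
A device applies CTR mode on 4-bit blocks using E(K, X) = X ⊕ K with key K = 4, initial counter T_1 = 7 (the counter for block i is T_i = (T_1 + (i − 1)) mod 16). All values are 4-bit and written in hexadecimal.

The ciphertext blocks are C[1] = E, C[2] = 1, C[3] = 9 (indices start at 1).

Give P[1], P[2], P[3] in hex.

P[1] = D, P[2] = D, P[3] = 4

CTR decryption: S_i = E(K, T_i) where T_i is the counter for block i; P_i = C_i ⊕ S_i.
P[1]: T = 7, S = E(K, T) = 3; E ⊕ 3 = D.
P[2]: T = 8, S = E(K, T) = C; 1 ⊕ C = D.
P[3]: T = 9, S = E(K, T) = D; 9 ⊕ D = 4.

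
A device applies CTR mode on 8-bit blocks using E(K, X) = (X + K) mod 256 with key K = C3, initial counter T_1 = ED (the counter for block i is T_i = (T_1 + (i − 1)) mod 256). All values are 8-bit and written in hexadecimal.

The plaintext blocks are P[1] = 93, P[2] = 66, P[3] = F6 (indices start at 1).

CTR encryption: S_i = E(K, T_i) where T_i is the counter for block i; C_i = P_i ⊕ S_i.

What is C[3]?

C[3] = 44

C[1]: T = ED, S = E(K, T) = B0; 93 ⊕ B0 = 23.
C[2]: T = EE, S = E(K, T) = B1; 66 ⊕ B1 = D7.
C[3]: T = EF, S = E(K, T) = B2; F6 ⊕ B2 = 44.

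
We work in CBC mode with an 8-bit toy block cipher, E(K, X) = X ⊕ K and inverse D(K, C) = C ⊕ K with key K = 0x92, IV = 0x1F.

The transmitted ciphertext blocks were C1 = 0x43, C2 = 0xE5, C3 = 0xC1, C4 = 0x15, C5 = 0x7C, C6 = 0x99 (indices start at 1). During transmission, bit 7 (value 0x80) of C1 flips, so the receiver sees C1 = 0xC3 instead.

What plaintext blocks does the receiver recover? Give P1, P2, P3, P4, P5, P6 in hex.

CBC decryption: P_i = D(K, C_i) ⊕ C_{i−1}, with C_{0} = IV.
Only C1 changed, to 0xC3. In CBC, a change in C_i garbles P_i and flips the same bit in P_{i+1}. Decrypting the received ciphertext:
P1: D(K, 0xC3) = 0x51; 0x51 ⊕ 0x1F = 0x4E.
P2: D(K, 0xE5) = 0x77; 0x77 ⊕ 0xC3 = 0xB4.
P3: D(K, 0xC1) = 0x53; 0x53 ⊕ 0xE5 = 0xB6.
P4: D(K, 0x15) = 0x87; 0x87 ⊕ 0xC1 = 0x46.
P5: D(K, 0x7C) = 0xEE; 0xEE ⊕ 0x15 = 0xFB.
P6: D(K, 0x99) = 0x0B; 0x0B ⊕ 0x7C = 0x77.
Blocks that differ from the original plaintext: P1, P2.

P1 = 0x4E, P2 = 0xB4, P3 = 0xB6, P4 = 0x46, P5 = 0xFB, P6 = 0x77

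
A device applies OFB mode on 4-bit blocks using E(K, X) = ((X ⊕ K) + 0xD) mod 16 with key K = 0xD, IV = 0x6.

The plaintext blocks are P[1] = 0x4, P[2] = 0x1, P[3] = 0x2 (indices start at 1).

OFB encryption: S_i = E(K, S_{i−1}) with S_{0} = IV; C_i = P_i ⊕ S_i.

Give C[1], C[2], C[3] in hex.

C[1] = 0xC, C[2] = 0x3, C[3] = 0xE

C[1]: S = E(K, 0x6) = 0x8; 0x4 ⊕ 0x8 = 0xC.
C[2]: S = E(K, 0x8) = 0x2; 0x1 ⊕ 0x2 = 0x3.
C[3]: S = E(K, 0x2) = 0xC; 0x2 ⊕ 0xC = 0xE.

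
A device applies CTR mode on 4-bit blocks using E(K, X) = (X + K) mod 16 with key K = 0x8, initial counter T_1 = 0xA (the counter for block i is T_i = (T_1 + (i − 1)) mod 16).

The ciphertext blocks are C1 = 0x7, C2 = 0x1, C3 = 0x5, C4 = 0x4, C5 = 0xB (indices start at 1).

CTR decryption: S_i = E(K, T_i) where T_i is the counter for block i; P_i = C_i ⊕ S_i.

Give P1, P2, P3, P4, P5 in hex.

P1: T = 0xA, S = E(K, T) = 0x2; 0x7 ⊕ 0x2 = 0x5.
P2: T = 0xB, S = E(K, T) = 0x3; 0x1 ⊕ 0x3 = 0x2.
P3: T = 0xC, S = E(K, T) = 0x4; 0x5 ⊕ 0x4 = 0x1.
P4: T = 0xD, S = E(K, T) = 0x5; 0x4 ⊕ 0x5 = 0x1.
P5: T = 0xE, S = E(K, T) = 0x6; 0xB ⊕ 0x6 = 0xD.

P1 = 0x5, P2 = 0x2, P3 = 0x1, P4 = 0x1, P5 = 0xD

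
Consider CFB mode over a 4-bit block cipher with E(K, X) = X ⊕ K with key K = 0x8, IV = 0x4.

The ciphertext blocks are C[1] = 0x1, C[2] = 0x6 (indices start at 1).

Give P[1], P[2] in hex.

P[1] = 0xD, P[2] = 0xF

CFB decryption: P_i = C_i ⊕ E(K, C_{i−1}), with C_{0} = IV.
P[1]: E(K, 0x4) = 0xC; 0x1 ⊕ 0xC = 0xD.
P[2]: E(K, 0x1) = 0x9; 0x6 ⊕ 0x9 = 0xF.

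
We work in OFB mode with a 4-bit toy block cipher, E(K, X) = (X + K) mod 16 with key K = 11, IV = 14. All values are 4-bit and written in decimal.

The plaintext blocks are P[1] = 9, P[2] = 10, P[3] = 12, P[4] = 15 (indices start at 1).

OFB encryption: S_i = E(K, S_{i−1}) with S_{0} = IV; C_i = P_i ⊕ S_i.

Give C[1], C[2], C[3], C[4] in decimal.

C[1]: S = E(K, 14) = 9; 9 ⊕ 9 = 0.
C[2]: S = E(K, 9) = 4; 10 ⊕ 4 = 14.
C[3]: S = E(K, 4) = 15; 12 ⊕ 15 = 3.
C[4]: S = E(K, 15) = 10; 15 ⊕ 10 = 5.

C[1] = 0, C[2] = 14, C[3] = 3, C[4] = 5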